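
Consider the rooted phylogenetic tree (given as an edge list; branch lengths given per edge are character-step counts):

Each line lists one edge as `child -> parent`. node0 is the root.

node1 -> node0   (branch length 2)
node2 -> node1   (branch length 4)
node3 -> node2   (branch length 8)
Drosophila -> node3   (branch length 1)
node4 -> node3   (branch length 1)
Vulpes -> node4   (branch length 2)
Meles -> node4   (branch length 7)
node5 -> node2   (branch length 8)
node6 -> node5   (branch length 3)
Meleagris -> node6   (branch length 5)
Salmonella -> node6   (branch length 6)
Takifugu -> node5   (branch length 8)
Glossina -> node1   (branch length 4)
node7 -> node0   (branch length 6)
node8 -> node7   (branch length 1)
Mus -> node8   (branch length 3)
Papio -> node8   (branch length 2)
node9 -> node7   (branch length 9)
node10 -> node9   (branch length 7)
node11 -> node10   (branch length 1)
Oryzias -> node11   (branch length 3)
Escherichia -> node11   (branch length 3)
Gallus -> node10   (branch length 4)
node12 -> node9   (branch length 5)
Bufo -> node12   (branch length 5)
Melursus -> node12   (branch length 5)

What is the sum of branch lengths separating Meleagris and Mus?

The path runs Meleagris → … → MRCA → … → Mus; the MRCA is the root of the tree.
Branch lengths along that path: 5 + 3 + 8 + 4 + 2 + 6 + 1 + 3 = 32.

32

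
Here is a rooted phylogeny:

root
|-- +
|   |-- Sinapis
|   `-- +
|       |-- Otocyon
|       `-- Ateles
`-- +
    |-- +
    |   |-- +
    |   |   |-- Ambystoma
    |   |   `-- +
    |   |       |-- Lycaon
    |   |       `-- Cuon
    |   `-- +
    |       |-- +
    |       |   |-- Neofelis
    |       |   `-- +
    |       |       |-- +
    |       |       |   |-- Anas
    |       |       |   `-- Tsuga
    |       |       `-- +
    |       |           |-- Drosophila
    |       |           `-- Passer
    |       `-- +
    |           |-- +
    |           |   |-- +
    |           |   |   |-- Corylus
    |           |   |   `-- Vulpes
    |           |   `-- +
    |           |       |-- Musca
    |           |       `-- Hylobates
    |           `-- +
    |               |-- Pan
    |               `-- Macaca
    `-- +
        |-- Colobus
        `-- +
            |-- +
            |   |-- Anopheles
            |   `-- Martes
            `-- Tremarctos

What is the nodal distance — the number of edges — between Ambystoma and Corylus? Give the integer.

The MRCA of Ambystoma and Corylus is the node subtending ((Ambystoma,(Lycaon,Cuon)),((Neofelis,((Anas,Tsuga),(Drosophila,Passer))),(((Corylus,Vulpes),(Musca,Hylobates)),(Pan,Macaca)))).
From Ambystoma up to that node: 2 branches. From Corylus up to the same node: 5 branches. Total: 2 + 5 = 7.

7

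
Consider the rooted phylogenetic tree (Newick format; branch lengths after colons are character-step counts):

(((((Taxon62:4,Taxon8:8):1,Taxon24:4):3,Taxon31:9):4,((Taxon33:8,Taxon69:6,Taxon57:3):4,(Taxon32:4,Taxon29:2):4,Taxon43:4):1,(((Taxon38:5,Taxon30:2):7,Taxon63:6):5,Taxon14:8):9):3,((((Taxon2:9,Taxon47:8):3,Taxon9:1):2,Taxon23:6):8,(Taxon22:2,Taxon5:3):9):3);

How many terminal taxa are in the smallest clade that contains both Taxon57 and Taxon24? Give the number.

14

The MRCA of Taxon57 and Taxon24 is the node subtending ((((Taxon62,Taxon8),Taxon24),Taxon31),((Taxon33,Taxon69,Taxon57),(Taxon32,Taxon29),Taxon43),(((Taxon38,Taxon30),Taxon63),Taxon14)).
That clade contains 14 terminal taxa: Taxon14, Taxon24, Taxon29, Taxon30, Taxon31, Taxon32, Taxon33, Taxon38, Taxon43, Taxon57, Taxon62, Taxon63, Taxon69, Taxon8.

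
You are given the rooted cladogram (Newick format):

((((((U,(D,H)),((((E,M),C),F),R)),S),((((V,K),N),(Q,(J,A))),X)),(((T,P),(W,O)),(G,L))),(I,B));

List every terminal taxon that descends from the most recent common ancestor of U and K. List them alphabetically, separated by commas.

A, C, D, E, F, H, J, K, M, N, Q, R, S, U, V, X

Tracing U: it sits inside (U,(D,H)).
Tracing K: it sits inside (V,K).
The smallest clade enclosing both is ((((U,(D,H)),((((E,M),C),F),R)),S),((((V,K),N),(Q,(J,A))),X)); the answer is its 16 terminal taxa in alphabetical order.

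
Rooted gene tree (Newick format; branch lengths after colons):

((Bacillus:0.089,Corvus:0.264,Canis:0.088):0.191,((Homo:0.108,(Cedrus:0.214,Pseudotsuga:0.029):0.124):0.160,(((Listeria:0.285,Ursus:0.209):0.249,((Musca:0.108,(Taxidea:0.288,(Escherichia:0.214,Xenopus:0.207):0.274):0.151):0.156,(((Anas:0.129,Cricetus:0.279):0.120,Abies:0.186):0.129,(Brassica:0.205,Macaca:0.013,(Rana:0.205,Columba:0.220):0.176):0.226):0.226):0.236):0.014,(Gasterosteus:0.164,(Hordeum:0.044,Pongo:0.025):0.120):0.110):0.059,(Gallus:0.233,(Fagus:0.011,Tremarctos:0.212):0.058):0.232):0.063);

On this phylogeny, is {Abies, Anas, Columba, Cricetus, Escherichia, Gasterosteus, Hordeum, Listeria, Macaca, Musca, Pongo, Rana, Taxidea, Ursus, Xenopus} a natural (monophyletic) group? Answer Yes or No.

The MRCA of the listed taxa subtends (((Listeria,Ursus),((Musca,(Taxidea,(Escherichia,Xenopus))),(((Anas,Cricetus),Abies),(Brassica,Macaca,(Rana,Columba))))),(Gasterosteus,(Hordeum,Pongo))).
That clade also contains Brassica, which is not in the proposed group, so the group is not monophyletic.

No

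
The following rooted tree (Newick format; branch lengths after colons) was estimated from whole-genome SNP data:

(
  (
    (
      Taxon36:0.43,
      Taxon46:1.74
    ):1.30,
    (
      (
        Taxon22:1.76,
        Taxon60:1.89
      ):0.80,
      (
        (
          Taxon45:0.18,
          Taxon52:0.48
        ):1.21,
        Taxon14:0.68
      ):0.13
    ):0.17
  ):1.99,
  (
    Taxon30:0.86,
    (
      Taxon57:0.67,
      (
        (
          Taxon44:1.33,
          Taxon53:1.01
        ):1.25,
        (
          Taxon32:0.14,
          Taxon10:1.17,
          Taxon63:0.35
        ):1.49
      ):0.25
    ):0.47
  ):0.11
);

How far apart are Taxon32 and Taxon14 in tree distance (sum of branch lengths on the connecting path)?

The path runs Taxon32 → … → MRCA → … → Taxon14; the MRCA is the root of the tree.
Branch lengths along that path: 0.14 + 1.49 + 0.25 + 0.47 + 0.11 + 1.99 + 0.17 + 0.13 + 0.68 = 5.43.

5.43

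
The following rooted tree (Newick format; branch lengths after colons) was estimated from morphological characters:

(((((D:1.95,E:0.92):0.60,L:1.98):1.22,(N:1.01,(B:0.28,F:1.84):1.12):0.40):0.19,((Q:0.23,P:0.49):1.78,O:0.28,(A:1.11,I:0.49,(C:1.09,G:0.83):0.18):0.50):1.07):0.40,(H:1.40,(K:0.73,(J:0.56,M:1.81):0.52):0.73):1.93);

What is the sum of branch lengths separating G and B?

4.57

The path runs G → … → MRCA → … → B; the MRCA is the node subtending ((((D,E),L),(N,(B,F))),((Q,P),O,(A,I,(C,G)))).
Branch lengths along that path: 0.83 + 0.18 + 0.50 + 1.07 + 0.19 + 0.40 + 1.12 + 0.28 = 4.57.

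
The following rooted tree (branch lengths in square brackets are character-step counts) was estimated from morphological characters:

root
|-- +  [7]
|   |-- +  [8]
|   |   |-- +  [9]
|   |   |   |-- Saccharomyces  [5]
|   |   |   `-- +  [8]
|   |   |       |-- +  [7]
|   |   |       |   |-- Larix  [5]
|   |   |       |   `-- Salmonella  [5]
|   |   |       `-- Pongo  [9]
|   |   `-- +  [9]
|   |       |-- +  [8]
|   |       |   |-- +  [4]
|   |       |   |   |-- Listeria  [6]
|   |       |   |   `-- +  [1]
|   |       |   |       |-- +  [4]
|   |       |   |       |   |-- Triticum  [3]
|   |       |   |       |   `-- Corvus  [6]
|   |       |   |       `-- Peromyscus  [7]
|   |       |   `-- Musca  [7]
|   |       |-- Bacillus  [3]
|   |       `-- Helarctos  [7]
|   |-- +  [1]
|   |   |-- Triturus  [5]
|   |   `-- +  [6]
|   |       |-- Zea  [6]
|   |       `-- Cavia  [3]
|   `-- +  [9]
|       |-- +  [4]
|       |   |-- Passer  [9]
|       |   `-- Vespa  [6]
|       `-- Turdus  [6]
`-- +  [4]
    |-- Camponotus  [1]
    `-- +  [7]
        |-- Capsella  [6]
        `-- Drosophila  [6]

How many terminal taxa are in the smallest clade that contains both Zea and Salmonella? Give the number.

The MRCA of Zea and Salmonella is the node subtending (((Saccharomyces,((Larix,Salmonella),Pongo)),(((Listeria,((Triticum,Corvus),Peromyscus)),Musca),Bacillus,Helarctos)),(Triturus,(Zea,Cavia)),((Passer,Vespa),Turdus)).
That clade contains 17 terminal taxa: Bacillus, Cavia, Corvus, Helarctos, Larix, Listeria, Musca, Passer, Peromyscus, Pongo, Saccharomyces, Salmonella, Triticum, Triturus, Turdus, Vespa, Zea.

17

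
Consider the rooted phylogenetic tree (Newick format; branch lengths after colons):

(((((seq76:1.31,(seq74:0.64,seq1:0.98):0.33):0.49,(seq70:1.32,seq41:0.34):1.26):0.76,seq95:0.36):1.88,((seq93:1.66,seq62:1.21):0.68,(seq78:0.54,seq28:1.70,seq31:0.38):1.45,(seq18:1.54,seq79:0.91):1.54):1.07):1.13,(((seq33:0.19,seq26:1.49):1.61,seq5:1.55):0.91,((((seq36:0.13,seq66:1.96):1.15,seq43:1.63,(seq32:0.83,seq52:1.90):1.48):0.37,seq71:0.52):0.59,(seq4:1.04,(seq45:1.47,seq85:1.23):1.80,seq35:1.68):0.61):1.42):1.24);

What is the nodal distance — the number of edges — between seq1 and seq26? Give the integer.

10

The MRCA of seq1 and seq26 is the root of the tree.
From seq1 up to that node: 6 branches. From seq26 up to the same node: 4 branches. Total: 6 + 4 = 10.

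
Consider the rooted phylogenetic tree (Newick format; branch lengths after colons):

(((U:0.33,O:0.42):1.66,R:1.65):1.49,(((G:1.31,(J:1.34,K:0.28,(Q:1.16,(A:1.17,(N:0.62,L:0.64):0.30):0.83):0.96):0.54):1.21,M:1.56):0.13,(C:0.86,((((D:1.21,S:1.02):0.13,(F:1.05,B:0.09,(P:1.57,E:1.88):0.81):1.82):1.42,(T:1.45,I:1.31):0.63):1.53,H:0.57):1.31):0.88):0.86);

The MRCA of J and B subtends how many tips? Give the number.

The MRCA of J and B is the node subtending (((G,(J,K,(Q,(A,(N,L))))),M),(C,((((D,S),(F,B,(P,E))),(T,I)),H))).
That clade contains 18 terminal taxa: A, B, C, D, E, F, G, H, I, J, K, L, M, N, P, Q, S, T.

18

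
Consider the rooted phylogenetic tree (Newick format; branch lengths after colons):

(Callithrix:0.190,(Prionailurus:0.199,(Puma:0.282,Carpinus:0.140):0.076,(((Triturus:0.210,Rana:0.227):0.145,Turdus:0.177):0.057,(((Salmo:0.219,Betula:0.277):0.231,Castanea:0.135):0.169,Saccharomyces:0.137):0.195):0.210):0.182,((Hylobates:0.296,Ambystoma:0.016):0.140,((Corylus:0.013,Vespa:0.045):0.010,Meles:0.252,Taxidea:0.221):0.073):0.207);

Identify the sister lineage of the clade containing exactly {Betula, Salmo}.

Castanea

The clade containing exactly {Betula, Salmo} attaches to the tree at the node subtending ((Salmo,Betula),Castanea).
The other lineage descending from that same node — the sister group — is the single tip Castanea.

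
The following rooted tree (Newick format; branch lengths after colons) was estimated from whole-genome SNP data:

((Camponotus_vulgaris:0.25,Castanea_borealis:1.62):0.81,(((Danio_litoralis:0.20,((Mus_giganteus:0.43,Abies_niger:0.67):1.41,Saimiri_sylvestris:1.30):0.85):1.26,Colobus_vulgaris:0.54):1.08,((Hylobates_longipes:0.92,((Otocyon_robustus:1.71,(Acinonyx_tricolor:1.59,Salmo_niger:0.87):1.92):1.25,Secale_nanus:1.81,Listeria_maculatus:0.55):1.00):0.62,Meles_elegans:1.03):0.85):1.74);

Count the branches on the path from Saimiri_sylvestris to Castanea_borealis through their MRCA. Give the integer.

The MRCA of Saimiri_sylvestris and Castanea_borealis is the root of the tree.
From Saimiri_sylvestris up to that node: 5 branches. From Castanea_borealis up to the same node: 2 branches. Total: 5 + 2 = 7.

7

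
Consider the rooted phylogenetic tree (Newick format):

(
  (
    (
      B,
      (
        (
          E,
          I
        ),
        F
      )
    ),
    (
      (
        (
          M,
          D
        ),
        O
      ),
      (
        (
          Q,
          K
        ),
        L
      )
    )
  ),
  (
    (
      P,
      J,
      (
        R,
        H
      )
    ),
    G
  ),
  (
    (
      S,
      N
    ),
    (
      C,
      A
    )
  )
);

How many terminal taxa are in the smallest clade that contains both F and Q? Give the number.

The MRCA of F and Q is the node subtending ((B,((E,I),F)),(((M,D),O),((Q,K),L))).
That clade contains 10 terminal taxa: B, D, E, F, I, K, L, M, O, Q.

10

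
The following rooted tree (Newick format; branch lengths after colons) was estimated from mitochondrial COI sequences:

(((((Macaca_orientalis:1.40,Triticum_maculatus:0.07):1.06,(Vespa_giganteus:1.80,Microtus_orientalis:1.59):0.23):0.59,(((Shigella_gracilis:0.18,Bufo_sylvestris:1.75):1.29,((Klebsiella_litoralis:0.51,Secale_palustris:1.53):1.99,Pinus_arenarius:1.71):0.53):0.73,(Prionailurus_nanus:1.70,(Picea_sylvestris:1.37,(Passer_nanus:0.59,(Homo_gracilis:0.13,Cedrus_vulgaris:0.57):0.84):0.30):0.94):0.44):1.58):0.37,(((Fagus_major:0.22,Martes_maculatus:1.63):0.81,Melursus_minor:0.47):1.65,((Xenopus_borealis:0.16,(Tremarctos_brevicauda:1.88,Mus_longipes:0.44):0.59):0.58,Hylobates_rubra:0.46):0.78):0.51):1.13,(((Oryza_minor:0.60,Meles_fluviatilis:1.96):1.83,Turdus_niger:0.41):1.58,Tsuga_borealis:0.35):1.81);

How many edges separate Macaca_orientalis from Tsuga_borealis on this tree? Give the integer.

The MRCA of Macaca_orientalis and Tsuga_borealis is the root of the tree.
From Macaca_orientalis up to that node: 5 branches. From Tsuga_borealis up to the same node: 2 branches. Total: 5 + 2 = 7.

7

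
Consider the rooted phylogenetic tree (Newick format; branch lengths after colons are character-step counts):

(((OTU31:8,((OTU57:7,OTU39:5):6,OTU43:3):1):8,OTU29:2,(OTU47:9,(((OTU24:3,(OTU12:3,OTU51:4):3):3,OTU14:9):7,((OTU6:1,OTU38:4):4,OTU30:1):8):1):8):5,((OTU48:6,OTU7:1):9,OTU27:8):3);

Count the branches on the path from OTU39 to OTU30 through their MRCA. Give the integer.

8

The MRCA of OTU39 and OTU30 is the node subtending ((OTU31,((OTU57,OTU39),OTU43)),OTU29,(OTU47,(((OTU24,(OTU12,OTU51)),OTU14),((OTU6,OTU38),OTU30)))).
From OTU39 up to that node: 4 branches. From OTU30 up to the same node: 4 branches. Total: 4 + 4 = 8.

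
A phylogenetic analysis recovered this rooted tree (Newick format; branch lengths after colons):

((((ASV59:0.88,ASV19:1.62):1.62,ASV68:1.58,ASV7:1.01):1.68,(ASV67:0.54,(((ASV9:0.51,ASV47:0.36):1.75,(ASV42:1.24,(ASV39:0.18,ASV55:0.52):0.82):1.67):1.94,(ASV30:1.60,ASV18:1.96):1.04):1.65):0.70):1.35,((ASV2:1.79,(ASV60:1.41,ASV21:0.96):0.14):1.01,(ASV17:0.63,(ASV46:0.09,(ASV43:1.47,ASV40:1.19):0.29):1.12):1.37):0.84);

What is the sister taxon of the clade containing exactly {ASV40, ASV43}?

The clade containing exactly {ASV40, ASV43} attaches to the tree at the node subtending (ASV46,(ASV43,ASV40)).
The other lineage descending from that same node — the sister group — is the single tip ASV46.

ASV46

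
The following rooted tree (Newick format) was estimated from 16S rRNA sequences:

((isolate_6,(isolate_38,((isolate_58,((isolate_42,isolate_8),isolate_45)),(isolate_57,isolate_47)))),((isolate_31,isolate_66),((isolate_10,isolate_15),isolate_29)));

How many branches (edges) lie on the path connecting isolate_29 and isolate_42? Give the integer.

The MRCA of isolate_29 and isolate_42 is the root of the tree.
From isolate_29 up to that node: 3 branches. From isolate_42 up to the same node: 7 branches. Total: 3 + 7 = 10.

10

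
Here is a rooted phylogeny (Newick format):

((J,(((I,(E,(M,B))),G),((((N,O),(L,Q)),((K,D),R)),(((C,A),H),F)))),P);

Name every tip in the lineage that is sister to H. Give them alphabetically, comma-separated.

A, C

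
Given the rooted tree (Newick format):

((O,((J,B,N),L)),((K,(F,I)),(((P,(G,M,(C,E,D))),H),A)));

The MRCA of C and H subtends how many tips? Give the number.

The MRCA of C and H is the node subtending ((P,(G,M,(C,E,D))),H).
That clade contains 7 terminal taxa: C, D, E, G, H, M, P.

7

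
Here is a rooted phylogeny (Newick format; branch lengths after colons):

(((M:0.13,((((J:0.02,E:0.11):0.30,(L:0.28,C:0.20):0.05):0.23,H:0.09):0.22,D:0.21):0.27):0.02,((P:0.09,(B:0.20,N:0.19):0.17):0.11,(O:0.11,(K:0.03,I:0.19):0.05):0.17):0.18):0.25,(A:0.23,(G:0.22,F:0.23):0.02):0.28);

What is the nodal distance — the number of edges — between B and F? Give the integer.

The MRCA of B and F is the root of the tree.
From B up to that node: 5 branches. From F up to the same node: 3 branches. Total: 5 + 3 = 8.

8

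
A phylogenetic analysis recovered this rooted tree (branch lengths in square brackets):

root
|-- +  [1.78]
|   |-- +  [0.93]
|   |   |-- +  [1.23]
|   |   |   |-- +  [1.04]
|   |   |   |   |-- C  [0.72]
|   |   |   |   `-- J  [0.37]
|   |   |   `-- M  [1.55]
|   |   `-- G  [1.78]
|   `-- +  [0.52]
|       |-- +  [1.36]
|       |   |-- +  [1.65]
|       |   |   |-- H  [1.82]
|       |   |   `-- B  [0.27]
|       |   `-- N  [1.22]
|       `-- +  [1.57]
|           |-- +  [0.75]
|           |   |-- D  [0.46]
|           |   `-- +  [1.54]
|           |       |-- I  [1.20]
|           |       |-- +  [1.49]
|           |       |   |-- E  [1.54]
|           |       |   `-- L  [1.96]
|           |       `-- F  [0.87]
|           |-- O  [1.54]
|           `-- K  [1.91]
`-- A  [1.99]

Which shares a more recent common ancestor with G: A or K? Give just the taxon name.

K

The MRCA of G and K subtends ((((C,J),M),G),(((H,B),N),((D,(I,(E,L),F)),O,K))) (14 taxa).
The MRCA of G and A is the root, subtending the entire tree (15 taxa).
The first is nested inside the second, so G shares a more recent common ancestor with K.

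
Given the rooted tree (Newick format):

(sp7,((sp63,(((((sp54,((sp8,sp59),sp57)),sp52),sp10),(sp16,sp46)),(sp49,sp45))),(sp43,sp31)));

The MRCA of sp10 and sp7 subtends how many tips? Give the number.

The MRCA of sp10 and sp7 is the root, so the clade is the entire tree.
That clade contains 14 terminal taxa: sp10, sp16, sp31, sp43, sp45, sp46, sp49, sp52, sp54, sp57, sp59, sp63, sp7, sp8.

14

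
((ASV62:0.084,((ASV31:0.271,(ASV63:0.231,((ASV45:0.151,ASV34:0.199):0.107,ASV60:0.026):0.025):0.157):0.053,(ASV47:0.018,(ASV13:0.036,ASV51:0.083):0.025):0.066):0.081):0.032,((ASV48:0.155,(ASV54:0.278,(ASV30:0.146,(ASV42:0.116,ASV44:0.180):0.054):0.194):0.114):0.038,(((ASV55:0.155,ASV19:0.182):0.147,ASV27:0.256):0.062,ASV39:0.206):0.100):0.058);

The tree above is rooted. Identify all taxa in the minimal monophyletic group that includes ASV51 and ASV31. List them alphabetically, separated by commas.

Tracing ASV51: it sits inside (ASV13,ASV51).
Tracing ASV31: it sits inside (ASV31,(ASV63,((ASV45,ASV34),ASV60))).
The smallest clade enclosing both is ((ASV31,(ASV63,((ASV45,ASV34),ASV60))),(ASV47,(ASV13,ASV51))); the answer is its 8 terminal taxa in alphabetical order.

ASV13, ASV31, ASV34, ASV45, ASV47, ASV51, ASV60, ASV63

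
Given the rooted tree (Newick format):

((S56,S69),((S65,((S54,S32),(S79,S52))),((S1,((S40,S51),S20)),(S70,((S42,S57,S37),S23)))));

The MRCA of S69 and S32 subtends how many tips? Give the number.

The MRCA of S69 and S32 is the root, so the clade is the entire tree.
That clade contains 16 terminal taxa: S1, S20, S23, S32, S37, S40, S42, S51, S52, S54, S56, S57, S65, S69, S70, S79.

16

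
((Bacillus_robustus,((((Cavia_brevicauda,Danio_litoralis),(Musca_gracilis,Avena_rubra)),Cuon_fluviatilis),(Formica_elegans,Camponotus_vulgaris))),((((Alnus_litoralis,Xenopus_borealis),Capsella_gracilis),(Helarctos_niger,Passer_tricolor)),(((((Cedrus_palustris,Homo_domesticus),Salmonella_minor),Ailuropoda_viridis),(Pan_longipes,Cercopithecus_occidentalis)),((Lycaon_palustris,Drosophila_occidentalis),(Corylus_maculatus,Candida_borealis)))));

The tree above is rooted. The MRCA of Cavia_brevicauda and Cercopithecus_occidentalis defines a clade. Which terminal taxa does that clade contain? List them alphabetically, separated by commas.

Ailuropoda_viridis, Alnus_litoralis, Avena_rubra, Bacillus_robustus, Camponotus_vulgaris, Candida_borealis, Capsella_gracilis, Cavia_brevicauda, Cedrus_palustris, Cercopithecus_occidentalis, Corylus_maculatus, Cuon_fluviatilis, Danio_litoralis, Drosophila_occidentalis, Formica_elegans, Helarctos_niger, Homo_domesticus, Lycaon_palustris, Musca_gracilis, Pan_longipes, Passer_tricolor, Salmonella_minor, Xenopus_borealis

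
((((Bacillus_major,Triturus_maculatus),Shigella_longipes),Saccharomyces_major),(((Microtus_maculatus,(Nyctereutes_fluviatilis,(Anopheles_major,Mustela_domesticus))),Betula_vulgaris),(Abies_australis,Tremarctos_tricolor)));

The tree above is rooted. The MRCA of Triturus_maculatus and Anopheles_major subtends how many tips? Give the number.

The MRCA of Triturus_maculatus and Anopheles_major is the root, so the clade is the entire tree.
That clade contains 11 terminal taxa: Abies_australis, Anopheles_major, Bacillus_major, Betula_vulgaris, Microtus_maculatus, Mustela_domesticus, Nyctereutes_fluviatilis, Saccharomyces_major, Shigella_longipes, Tremarctos_tricolor, Triturus_maculatus.

11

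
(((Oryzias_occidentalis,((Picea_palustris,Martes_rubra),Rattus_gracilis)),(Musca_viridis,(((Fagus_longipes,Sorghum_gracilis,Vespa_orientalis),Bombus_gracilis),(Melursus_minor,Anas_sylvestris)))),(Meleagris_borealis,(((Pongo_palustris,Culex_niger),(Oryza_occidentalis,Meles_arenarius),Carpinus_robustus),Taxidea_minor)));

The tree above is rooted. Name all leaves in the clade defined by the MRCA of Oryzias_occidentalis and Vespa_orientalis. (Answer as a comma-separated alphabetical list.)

Tracing Oryzias_occidentalis: it sits inside (Oryzias_occidentalis,((Picea_palustris,Martes_rubra),Rattus_gracilis)).
Tracing Vespa_orientalis: it sits inside (Fagus_longipes,Sorghum_gracilis,Vespa_orientalis).
The smallest clade enclosing both is ((Oryzias_occidentalis,((Picea_palustris,Martes_rubra),Rattus_gracilis)),(Musca_viridis,(((Fagus_longipes,Sorghum_gracilis,Vespa_orientalis),Bombus_gracilis),(Melursus_minor,Anas_sylvestris)))); the answer is its 11 terminal taxa in alphabetical order.

Anas_sylvestris, Bombus_gracilis, Fagus_longipes, Martes_rubra, Melursus_minor, Musca_viridis, Oryzias_occidentalis, Picea_palustris, Rattus_gracilis, Sorghum_gracilis, Vespa_orientalis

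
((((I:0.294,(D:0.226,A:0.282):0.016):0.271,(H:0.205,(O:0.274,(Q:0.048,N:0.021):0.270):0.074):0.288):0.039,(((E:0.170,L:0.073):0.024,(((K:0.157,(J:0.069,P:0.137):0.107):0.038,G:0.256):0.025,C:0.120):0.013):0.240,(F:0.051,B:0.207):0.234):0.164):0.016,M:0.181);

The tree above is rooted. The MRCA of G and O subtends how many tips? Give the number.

16

The MRCA of G and O is the node subtending (((I,(D,A)),(H,(O,(Q,N)))),(((E,L),(((K,(J,P)),G),C)),(F,B))).
That clade contains 16 terminal taxa: A, B, C, D, E, F, G, H, I, J, K, L, N, O, P, Q.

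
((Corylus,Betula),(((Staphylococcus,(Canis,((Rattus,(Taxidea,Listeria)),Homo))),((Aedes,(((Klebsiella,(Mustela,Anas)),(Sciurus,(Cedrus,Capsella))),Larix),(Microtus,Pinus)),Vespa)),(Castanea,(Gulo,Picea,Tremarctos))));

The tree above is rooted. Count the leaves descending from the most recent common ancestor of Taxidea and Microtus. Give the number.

17

The MRCA of Taxidea and Microtus is the node subtending ((Staphylococcus,(Canis,((Rattus,(Taxidea,Listeria)),Homo))),((Aedes,(((Klebsiella,(Mustela,Anas)),(Sciurus,(Cedrus,Capsella))),Larix),(Microtus,Pinus)),Vespa)).
That clade contains 17 terminal taxa: Aedes, Anas, Canis, Capsella, Cedrus, Homo, Klebsiella, Larix, Listeria, Microtus, Mustela, Pinus, Rattus, Sciurus, Staphylococcus, Taxidea, Vespa.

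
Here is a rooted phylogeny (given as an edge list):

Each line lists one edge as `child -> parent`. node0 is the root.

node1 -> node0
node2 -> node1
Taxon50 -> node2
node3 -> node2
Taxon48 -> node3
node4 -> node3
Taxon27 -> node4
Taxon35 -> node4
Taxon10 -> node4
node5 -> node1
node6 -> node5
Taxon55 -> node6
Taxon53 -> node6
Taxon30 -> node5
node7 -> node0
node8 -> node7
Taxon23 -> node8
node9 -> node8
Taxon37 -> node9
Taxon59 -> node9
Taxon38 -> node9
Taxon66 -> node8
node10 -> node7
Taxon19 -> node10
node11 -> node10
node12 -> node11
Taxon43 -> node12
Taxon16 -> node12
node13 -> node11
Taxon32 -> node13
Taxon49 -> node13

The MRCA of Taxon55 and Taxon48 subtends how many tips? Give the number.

8

The MRCA of Taxon55 and Taxon48 is the node subtending ((Taxon50,(Taxon48,(Taxon27,Taxon35,Taxon10))),((Taxon55,Taxon53),Taxon30)).
That clade contains 8 terminal taxa: Taxon10, Taxon27, Taxon30, Taxon35, Taxon48, Taxon50, Taxon53, Taxon55.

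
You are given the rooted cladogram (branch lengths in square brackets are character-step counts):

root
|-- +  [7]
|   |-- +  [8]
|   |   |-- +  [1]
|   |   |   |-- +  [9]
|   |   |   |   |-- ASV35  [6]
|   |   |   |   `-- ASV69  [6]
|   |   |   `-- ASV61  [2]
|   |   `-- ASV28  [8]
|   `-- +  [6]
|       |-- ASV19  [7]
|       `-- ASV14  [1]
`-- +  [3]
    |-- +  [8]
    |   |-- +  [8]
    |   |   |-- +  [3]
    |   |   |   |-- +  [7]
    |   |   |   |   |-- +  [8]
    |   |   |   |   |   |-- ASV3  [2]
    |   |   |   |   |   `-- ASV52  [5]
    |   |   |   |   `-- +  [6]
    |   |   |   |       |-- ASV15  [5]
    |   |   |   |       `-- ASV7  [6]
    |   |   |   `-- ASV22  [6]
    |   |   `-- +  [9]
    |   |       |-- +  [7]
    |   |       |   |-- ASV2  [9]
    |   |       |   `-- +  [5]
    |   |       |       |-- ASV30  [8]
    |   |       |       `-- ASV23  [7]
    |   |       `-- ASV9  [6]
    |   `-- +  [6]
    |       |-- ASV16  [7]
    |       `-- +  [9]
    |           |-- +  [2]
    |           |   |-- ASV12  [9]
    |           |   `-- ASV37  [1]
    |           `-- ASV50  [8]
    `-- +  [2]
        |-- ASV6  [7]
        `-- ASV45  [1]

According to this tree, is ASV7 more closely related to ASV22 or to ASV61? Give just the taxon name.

ASV22

The MRCA of ASV7 and ASV22 subtends (((ASV3,ASV52),(ASV15,ASV7)),ASV22) (5 taxa).
The MRCA of ASV7 and ASV61 is the root, subtending the entire tree (21 taxa).
The first is nested inside the second, so ASV7 shares a more recent common ancestor with ASV22.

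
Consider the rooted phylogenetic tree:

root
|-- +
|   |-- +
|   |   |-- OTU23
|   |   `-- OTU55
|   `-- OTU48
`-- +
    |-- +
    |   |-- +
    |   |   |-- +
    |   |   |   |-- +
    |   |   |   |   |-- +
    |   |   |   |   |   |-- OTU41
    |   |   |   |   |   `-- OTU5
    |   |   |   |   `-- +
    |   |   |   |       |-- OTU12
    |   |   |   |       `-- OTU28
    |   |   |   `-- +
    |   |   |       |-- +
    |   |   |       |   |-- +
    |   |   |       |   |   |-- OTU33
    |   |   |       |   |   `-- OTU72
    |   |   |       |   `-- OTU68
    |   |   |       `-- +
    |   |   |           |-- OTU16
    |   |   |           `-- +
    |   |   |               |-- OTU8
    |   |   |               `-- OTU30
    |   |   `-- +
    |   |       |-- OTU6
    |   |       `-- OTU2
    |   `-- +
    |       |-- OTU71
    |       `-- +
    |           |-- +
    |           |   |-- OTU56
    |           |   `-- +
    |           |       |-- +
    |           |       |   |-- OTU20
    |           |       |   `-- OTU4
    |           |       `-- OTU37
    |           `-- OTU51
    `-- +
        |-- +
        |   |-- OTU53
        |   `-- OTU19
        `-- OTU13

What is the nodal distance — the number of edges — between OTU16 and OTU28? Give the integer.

The MRCA of OTU16 and OTU28 is the node subtending (((OTU41,OTU5),(OTU12,OTU28)),(((OTU33,OTU72),OTU68),(OTU16,(OTU8,OTU30)))).
From OTU16 up to that node: 3 branches. From OTU28 up to the same node: 3 branches. Total: 3 + 3 = 6.

6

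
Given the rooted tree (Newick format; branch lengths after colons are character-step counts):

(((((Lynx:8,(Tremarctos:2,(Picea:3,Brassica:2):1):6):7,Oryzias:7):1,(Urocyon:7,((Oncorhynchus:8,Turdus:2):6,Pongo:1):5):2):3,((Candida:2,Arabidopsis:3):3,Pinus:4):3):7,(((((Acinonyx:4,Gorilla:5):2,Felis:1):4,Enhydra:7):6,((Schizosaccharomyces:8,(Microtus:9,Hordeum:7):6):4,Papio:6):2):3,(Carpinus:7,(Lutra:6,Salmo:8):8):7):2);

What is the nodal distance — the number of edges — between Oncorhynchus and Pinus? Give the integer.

The MRCA of Oncorhynchus and Pinus is the node subtending ((((Lynx,(Tremarctos,(Picea,Brassica))),Oryzias),(Urocyon,((Oncorhynchus,Turdus),Pongo))),((Candida,Arabidopsis),Pinus)).
From Oncorhynchus up to that node: 5 branches. From Pinus up to the same node: 2 branches. Total: 5 + 2 = 7.

7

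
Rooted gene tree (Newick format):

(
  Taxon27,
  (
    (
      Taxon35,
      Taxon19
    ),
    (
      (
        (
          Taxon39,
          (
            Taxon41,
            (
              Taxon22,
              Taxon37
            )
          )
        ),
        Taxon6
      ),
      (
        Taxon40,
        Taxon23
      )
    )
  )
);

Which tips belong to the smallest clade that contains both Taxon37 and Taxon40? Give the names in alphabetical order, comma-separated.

Tracing Taxon37: it sits inside (Taxon22,Taxon37).
Tracing Taxon40: it sits inside (Taxon40,Taxon23).
The smallest clade enclosing both is (((Taxon39,(Taxon41,(Taxon22,Taxon37))),Taxon6),(Taxon40,Taxon23)); the answer is its 7 terminal taxa in alphabetical order.

Taxon22, Taxon23, Taxon37, Taxon39, Taxon40, Taxon41, Taxon6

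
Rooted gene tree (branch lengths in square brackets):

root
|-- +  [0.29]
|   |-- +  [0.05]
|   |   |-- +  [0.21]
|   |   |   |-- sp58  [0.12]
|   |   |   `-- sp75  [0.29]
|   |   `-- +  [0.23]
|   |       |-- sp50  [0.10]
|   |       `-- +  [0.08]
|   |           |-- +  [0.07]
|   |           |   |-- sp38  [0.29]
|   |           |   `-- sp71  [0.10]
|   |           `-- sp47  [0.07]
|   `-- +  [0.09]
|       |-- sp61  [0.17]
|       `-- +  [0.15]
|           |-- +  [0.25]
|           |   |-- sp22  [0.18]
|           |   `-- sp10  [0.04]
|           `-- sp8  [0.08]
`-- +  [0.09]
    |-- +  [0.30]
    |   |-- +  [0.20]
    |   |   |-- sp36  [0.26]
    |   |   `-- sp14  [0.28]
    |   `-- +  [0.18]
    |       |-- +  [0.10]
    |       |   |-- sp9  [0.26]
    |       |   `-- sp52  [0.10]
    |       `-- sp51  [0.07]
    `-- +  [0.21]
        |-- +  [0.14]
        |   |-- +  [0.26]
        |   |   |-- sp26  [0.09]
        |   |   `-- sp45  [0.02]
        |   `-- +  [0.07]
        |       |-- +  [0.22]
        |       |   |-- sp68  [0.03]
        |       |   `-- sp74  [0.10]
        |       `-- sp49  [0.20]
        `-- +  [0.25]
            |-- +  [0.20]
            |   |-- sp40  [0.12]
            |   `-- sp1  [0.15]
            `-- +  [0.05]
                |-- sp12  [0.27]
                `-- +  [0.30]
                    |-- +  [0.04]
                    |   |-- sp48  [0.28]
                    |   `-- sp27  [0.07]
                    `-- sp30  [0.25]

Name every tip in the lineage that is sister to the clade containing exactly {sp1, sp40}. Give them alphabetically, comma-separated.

sp12, sp27, sp30, sp48

The clade containing exactly {sp1, sp40} attaches to the tree at the node subtending ((sp40,sp1),(sp12,((sp48,sp27),sp30))).
The other lineage descending from that same node — the sister group — is (sp12,((sp48,sp27),sp30)); its 4 tips in alphabetical order are the answer.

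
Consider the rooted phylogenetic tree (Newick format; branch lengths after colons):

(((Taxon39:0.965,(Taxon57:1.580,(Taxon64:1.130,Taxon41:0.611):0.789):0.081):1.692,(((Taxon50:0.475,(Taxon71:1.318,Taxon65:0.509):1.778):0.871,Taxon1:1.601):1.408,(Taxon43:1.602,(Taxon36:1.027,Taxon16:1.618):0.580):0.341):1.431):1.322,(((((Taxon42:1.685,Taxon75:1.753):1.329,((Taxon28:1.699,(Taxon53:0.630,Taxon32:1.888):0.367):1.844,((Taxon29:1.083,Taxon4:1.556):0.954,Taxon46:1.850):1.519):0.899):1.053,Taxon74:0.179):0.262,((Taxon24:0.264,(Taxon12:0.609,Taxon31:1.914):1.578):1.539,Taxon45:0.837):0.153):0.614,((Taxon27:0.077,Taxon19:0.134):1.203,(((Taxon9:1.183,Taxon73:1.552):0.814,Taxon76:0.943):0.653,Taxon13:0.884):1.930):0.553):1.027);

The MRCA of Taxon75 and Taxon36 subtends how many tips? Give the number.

The MRCA of Taxon75 and Taxon36 is the root, so the clade is the entire tree.
That clade contains 30 terminal taxa: Taxon1, Taxon12, Taxon13, Taxon16, Taxon19, Taxon24, Taxon27, Taxon28, Taxon29, Taxon31, Taxon32, Taxon36, Taxon39, Taxon4, Taxon41, Taxon42, Taxon43, Taxon45, Taxon46, Taxon50, Taxon53, Taxon57, Taxon64, Taxon65, Taxon71, Taxon73, Taxon74, Taxon75, Taxon76, Taxon9.

30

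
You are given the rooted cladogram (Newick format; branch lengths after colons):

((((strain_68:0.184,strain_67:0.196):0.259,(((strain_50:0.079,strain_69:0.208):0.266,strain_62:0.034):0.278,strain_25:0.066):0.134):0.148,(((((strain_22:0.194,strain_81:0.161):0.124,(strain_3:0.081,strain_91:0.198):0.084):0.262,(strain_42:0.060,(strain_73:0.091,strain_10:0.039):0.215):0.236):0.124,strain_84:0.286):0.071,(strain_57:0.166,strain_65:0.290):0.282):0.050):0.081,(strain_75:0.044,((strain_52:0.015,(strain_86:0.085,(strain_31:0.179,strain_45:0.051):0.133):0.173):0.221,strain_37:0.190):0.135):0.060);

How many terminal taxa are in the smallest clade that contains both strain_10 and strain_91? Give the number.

The MRCA of strain_10 and strain_91 is the node subtending (((strain_22,strain_81),(strain_3,strain_91)),(strain_42,(strain_73,strain_10))).
That clade contains 7 terminal taxa: strain_10, strain_22, strain_3, strain_42, strain_73, strain_81, strain_91.

7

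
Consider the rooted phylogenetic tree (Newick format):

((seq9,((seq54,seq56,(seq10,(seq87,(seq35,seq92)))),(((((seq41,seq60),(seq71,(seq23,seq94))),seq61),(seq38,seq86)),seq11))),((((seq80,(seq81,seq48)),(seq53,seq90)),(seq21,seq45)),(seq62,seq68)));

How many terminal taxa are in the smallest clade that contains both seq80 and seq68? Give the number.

9

The MRCA of seq80 and seq68 is the node subtending ((((seq80,(seq81,seq48)),(seq53,seq90)),(seq21,seq45)),(seq62,seq68)).
That clade contains 9 terminal taxa: seq21, seq45, seq48, seq53, seq62, seq68, seq80, seq81, seq90.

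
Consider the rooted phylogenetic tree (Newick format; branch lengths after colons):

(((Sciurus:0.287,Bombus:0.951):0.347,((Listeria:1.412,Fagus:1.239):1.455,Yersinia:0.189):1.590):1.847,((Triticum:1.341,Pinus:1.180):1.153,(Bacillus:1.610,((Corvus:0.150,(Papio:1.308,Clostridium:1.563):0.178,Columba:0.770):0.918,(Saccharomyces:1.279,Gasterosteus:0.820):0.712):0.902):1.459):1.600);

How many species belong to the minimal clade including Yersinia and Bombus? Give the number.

5

The MRCA of Yersinia and Bombus is the node subtending ((Sciurus,Bombus),((Listeria,Fagus),Yersinia)).
That clade contains 5 terminal taxa: Bombus, Fagus, Listeria, Sciurus, Yersinia.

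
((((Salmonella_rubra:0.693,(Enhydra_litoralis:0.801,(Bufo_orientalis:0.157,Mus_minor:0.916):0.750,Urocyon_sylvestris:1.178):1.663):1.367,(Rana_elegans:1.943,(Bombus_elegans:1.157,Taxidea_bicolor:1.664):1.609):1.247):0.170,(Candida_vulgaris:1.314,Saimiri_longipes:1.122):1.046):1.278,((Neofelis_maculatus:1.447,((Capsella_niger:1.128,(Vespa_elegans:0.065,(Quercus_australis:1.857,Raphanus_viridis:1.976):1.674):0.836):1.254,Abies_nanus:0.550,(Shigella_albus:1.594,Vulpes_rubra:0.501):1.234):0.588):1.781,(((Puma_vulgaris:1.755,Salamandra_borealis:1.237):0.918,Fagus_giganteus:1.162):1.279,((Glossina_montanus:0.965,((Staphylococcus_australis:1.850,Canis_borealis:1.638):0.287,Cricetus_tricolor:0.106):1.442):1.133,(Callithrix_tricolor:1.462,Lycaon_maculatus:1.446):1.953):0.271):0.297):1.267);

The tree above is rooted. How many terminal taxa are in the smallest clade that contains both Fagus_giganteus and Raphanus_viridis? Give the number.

17

The MRCA of Fagus_giganteus and Raphanus_viridis is the node subtending ((Neofelis_maculatus,((Capsella_niger,(Vespa_elegans,(Quercus_australis,Raphanus_viridis))),Abies_nanus,(Shigella_albus,Vulpes_rubra))),(((Puma_vulgaris,Salamandra_borealis),Fagus_giganteus),((Glossina_montanus,((Staphylococcus_australis,Canis_borealis),Cricetus_tricolor)),(Callithrix_tricolor,Lycaon_maculatus)))).
That clade contains 17 terminal taxa: Abies_nanus, Callithrix_tricolor, Canis_borealis, Capsella_niger, Cricetus_tricolor, Fagus_giganteus, Glossina_montanus, Lycaon_maculatus, Neofelis_maculatus, Puma_vulgaris, Quercus_australis, Raphanus_viridis, Salamandra_borealis, Shigella_albus, Staphylococcus_australis, Vespa_elegans, Vulpes_rubra.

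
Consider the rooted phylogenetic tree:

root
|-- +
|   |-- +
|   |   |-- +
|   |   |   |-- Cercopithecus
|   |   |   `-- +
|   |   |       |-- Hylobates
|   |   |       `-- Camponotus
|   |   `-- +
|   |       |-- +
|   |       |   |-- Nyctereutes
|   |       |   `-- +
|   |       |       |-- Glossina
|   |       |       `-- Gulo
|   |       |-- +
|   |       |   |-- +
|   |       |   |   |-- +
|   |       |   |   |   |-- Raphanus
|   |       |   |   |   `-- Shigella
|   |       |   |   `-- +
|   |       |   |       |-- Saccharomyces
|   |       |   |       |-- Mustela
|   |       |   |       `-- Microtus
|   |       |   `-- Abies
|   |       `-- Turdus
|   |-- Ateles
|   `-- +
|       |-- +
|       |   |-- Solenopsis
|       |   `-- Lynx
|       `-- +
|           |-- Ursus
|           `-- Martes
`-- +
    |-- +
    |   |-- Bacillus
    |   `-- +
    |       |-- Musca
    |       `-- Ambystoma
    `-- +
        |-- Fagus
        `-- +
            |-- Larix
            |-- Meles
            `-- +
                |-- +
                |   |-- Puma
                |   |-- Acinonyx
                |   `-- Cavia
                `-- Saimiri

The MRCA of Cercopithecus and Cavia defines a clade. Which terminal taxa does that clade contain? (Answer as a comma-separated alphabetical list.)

Tracing Cercopithecus: it sits inside (Cercopithecus,(Hylobates,Camponotus)).
Tracing Cavia: it sits inside (Puma,Acinonyx,Cavia).
The smallest clade enclosing both is the whole tree (their MRCA is the root), so the answer is all 28 tips in alphabetical order.

Abies, Acinonyx, Ambystoma, Ateles, Bacillus, Camponotus, Cavia, Cercopithecus, Fagus, Glossina, Gulo, Hylobates, Larix, Lynx, Martes, Meles, Microtus, Musca, Mustela, Nyctereutes, Puma, Raphanus, Saccharomyces, Saimiri, Shigella, Solenopsis, Turdus, Ursus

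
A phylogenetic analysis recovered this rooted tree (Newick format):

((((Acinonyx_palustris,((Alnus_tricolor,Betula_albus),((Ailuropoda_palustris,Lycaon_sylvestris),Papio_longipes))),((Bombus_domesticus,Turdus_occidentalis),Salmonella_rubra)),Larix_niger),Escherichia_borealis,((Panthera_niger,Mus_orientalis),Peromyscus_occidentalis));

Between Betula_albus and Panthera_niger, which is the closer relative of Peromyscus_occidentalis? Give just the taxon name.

Panthera_niger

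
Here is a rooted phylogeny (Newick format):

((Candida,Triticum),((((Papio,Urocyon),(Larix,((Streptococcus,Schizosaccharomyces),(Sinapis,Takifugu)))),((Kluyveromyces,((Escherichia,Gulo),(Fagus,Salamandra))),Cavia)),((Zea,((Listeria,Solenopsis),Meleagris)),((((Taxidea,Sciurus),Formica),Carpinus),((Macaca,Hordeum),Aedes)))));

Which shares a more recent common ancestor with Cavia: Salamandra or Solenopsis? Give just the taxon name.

Salamandra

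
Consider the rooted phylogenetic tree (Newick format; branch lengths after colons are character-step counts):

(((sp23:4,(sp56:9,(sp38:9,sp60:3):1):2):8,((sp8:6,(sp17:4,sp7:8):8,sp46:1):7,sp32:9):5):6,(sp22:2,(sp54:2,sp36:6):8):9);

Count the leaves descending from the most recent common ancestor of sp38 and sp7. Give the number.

The MRCA of sp38 and sp7 is the node subtending ((sp23,(sp56,(sp38,sp60))),((sp8,(sp17,sp7),sp46),sp32)).
That clade contains 9 terminal taxa: sp17, sp23, sp32, sp38, sp46, sp56, sp60, sp7, sp8.

9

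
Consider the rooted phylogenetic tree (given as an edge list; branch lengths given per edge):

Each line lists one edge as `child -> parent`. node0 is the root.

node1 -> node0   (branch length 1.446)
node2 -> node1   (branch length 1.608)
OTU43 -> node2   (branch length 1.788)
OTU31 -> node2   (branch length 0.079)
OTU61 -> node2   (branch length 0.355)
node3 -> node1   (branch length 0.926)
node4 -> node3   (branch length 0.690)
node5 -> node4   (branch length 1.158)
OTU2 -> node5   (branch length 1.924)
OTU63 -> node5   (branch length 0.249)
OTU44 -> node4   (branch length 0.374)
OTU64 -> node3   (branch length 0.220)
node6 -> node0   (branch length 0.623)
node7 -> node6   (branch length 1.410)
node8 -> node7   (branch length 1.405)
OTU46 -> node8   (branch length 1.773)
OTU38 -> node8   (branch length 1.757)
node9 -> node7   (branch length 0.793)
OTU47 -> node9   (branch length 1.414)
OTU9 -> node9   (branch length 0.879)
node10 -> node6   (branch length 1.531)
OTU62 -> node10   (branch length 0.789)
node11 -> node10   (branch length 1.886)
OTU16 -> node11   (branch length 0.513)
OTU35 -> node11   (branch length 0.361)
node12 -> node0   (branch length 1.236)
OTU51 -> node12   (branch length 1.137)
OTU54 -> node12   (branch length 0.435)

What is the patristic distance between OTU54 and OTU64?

4.263

The path runs OTU54 → … → MRCA → … → OTU64; the MRCA is the root of the tree.
Branch lengths along that path: 0.435 + 1.236 + 1.446 + 0.926 + 0.220 = 4.263.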